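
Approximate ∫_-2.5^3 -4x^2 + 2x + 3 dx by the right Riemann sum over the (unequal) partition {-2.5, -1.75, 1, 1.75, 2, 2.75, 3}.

-36.4375

Subinterval widths: 0.75, 2.75, 0.75, 0.25, 0.75, 0.25.
Right endpoints: -1.75, 1, 1.75, 2, 2.75, 3.
f(-1.75) = -12.75, f(1) = 1, f(1.75) = -5.75, f(2) = -9, f(2.75) = -21.75, f(3) = -27.
Sum = Σ Δx_i · f(x_i).
Sum = -36.4375.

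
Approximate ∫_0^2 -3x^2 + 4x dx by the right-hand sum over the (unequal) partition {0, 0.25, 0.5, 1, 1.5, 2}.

Subinterval widths: 0.25, 0.25, 0.5, 0.5, 0.5.
Right endpoints: 0.25, 0.5, 1, 1.5, 2.
f(0.25) = 0.8125, f(0.5) = 1.25, f(1) = 1, f(1.5) = -0.75, f(2) = -4.
Sum = Σ Δx_i · f(x_i).
Sum = -1.359375.

-1.359375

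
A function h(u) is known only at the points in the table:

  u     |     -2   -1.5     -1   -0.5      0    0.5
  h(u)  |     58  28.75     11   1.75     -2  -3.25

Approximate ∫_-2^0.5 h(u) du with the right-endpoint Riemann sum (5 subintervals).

Δu = 0.5.
Sum = 0.5·[28.75 + 11 + 1.75 + (-2) + (-3.25)] = 18.125.

18.125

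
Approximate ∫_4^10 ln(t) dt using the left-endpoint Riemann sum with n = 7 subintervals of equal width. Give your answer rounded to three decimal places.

Δt = (10 − 4)/7 = 6/7.
Left endpoints: 4, 34/7, 40/7, 46/7, 52/7, 58/7, 64/7.
f(4) ≈ 1.386, f(34/7) ≈ 1.580, f(40/7) ≈ 1.743, f(46/7) ≈ 1.883, f(52/7) ≈ 2.005, f(58/7) ≈ 2.115, f(64/7) ≈ 2.213.
Sum = Δt · [f(4) + f(34/7) + f(40/7) + ...].
Sum ≈ 11.079.

11.079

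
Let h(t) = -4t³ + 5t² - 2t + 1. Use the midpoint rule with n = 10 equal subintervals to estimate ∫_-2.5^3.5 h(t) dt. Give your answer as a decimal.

-13.32

Δt = (3.5 − (-2.5))/10 = 0.6.
Midpoints: -2.2, -1.6, -1, -0.4, 0.2, 0.8, 1.4, 2, 2.6, 3.2.
h(-2.2) = 72.192, h(-1.6) = 33.384, h(-1) = 12, h(-0.4) = 2.856, h(0.2) = 0.768, h(0.8) = 0.552, h(1.4) = -2.976, h(2) = -15, h(2.6) = -40.704, h(3.2) = -85.272.
Sum = Δt · [h(-2.2) + h(-1.6) + h(-1) + ...].
Sum = -13.32.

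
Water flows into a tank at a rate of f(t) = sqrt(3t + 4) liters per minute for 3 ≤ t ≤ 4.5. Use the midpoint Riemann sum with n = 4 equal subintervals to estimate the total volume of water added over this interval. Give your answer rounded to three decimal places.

Δt = (4.5 − 3)/4 = 0.375.
Midpoints: 3.1875, 3.5625, 3.9375, 4.3125.
f(3.1875) ≈ 3.683, f(3.5625) ≈ 3.832, f(3.9375) ≈ 3.976, f(4.3125) ≈ 4.116.
Sum = Δt · [f(3.1875) + f(3.5625) + f(3.9375) + f(4.3125)].
Sum ≈ 5.853.

5.853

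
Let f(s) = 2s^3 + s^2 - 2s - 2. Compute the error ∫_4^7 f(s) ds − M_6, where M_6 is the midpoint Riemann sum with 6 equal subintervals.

2.125

Exact integral: ∫_4^7 f(s) ds = 1126.5.
M_6 = 1124.375.
Error = 1126.5 − 1124.375 = 2.125.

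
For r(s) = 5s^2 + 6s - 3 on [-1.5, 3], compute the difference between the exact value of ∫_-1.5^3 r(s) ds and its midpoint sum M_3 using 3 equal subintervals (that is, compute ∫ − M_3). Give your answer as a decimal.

4.21875

Exact integral: ∫_-1.5^3 r(s) ds = 57.375.
M_3 = 53.15625.
Error = 57.375 − 53.15625 = 4.21875.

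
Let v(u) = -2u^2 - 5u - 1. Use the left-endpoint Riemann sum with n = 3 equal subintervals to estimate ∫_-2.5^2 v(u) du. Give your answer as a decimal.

Δu = (2 − (-2.5))/3 = 1.5.
Left endpoints: -2.5, -1, 0.5.
v(-2.5) = -1, v(-1) = 2, v(0.5) = -4.
Sum = Δu · [v(-2.5) + v(-1) + v(0.5)].
Sum = -4.5.

-4.5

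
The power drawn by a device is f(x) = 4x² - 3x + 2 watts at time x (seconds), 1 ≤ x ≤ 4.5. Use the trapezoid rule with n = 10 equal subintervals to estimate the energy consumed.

Δx = (4.5 − 1)/10 = 0.35.
f(1) = 3, f(1.35) = 5.24, f(1.7) = 8.46, f(2.05) = 12.66, f(2.4) = 17.84, f(2.75) = 24, f(3.1) = 31.14, f(3.45) = 39.26, f(3.8) = 48.36, f(4.15) = 58.44, f(4.5) = 69.5.
T_10 = (Δx/2)·[f(x_0) + 2f(x_1) + ... + 2f(x_{9}) + f(x_10)].
Sum = 98.5775.

98.5775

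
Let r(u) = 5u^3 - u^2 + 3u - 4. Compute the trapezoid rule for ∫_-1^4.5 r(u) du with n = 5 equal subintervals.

515.50125

Δu = (4.5 − (-1))/5 = 1.1.
r(-1) = -13, r(0.1) = -3.705, r(1.2) = 6.8, r(2.3) = 58.445, r(3.4) = 191.16, r(4.5) = 444.875.
T_5 = (Δu/2)·[r(u_0) + 2r(u_1) + ... + 2r(u_{4}) + r(u_5)].
Sum = 515.50125.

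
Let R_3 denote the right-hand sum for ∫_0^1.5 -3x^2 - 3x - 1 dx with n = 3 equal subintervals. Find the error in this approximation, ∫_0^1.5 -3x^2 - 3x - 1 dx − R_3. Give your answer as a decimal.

3

Exact integral: ∫_0^1.5 f(x) dx = -8.25.
R_3 = -11.25.
Error = -8.25 − (-11.25) = 3.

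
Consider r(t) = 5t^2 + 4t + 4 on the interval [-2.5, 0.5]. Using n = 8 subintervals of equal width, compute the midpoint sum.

Δt = (0.5 − (-2.5))/8 = 0.375.
Midpoints: -2.3125, -1.9375, -1.5625, -1.1875, -0.8125, -0.4375, -0.0625, 0.3125.
r(-2.3125) = 21.48828125, r(-1.9375) = 15.01953125, r(-1.5625) = 9.95703125, r(-1.1875) = 6.30078125, r(-0.8125) = 4.05078125, r(-0.4375) = 3.20703125, r(-0.0625) = 3.76953125, r(0.3125) = 5.73828125.
Sum = Δt · [r(-2.3125) + r(-1.9375) + r(-1.5625) + ...].
Sum = 26.07421875.

26.07421875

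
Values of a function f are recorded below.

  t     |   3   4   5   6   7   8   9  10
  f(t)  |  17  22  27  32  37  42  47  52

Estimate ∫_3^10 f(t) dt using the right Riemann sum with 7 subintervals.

Δt = 1.
Sum = 1·[22 + 27 + 32 + 37 + 42 + 47 + 52] = 259.

259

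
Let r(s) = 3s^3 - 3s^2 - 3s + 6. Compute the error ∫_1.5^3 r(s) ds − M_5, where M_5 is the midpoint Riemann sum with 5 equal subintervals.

Exact integral: ∫_1.5^3 r(s) ds = 32.203125.
M_5 = 32.0090625.
Error = 32.203125 − 32.0090625 = 0.1940625.

0.1940625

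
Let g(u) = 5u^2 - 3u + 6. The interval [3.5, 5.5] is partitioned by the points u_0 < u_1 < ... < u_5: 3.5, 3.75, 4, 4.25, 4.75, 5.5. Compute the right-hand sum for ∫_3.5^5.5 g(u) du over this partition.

213.5

Subinterval widths: 0.25, 0.25, 0.25, 0.5, 0.75.
Right endpoints: 3.75, 4, 4.25, 4.75, 5.5.
g(3.75) = 65.0625, g(4) = 74, g(4.25) = 83.5625, g(4.75) = 104.5625, g(5.5) = 140.75.
Sum = Σ Δu_i · g(u_i).
Sum = 213.5.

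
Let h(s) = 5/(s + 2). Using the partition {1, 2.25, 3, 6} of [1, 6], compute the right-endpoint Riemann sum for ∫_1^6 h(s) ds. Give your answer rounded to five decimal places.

4.09559

Subinterval widths: 1.25, 0.75, 3.
Right endpoints: 2.25, 3, 6.
h(2.25) = 20/17, h(3) = 1, h(6) = 0.625.
Sum = Σ Δs_i · h(s_i).
Sum ≈ 4.09559.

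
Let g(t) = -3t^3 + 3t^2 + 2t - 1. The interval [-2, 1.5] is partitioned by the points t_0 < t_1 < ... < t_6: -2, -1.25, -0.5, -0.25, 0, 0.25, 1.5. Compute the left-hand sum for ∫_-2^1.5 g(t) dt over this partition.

Subinterval widths: 0.75, 0.75, 0.25, 0.25, 0.25, 1.25.
Left endpoints: -2, -1.25, -0.5, -0.25, 0, 0.25.
g(-2) = 31, g(-1.25) = 7.046875, g(-0.5) = -0.875, g(-0.25) = -1.265625, g(0) = -1, g(0.25) = -0.359375.
Sum = Σ Δt_i · g(t_i).
Sum = 27.30078125.

27.30078125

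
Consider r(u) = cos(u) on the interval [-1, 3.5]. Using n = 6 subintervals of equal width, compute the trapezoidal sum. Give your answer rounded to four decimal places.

Δu = (3.5 − (-1))/6 = 0.75.
r(-1) ≈ 0.5403, r(-0.25) ≈ 0.9689, r(0.5) ≈ 0.8776, r(1.25) ≈ 0.3153, r(2) ≈ -0.4161, r(2.75) ≈ -0.9243, r(3.5) ≈ -0.9365.
T_6 = (Δu/2)·[r(u_0) + 2r(u_1) + ... + 2r(u_{5}) + r(u_6)].
Sum ≈ 0.4675.

0.4675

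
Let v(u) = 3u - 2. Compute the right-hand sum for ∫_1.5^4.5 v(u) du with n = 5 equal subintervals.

Δu = (4.5 − 1.5)/5 = 0.6.
Right endpoints: 2.1, 2.7, 3.3, 3.9, 4.5.
v(2.1) = 4.3, v(2.7) = 6.1, v(3.3) = 7.9, v(3.9) = 9.7, v(4.5) = 11.5.
Sum = Δu · [v(2.1) + v(2.7) + v(3.3) + v(3.9) + v(4.5)].
Sum = 23.7.

23.7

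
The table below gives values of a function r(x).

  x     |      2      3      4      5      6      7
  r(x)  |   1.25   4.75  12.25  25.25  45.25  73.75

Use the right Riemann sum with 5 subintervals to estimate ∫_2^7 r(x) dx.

161.25

Δx = 1.
Sum = 1·[4.75 + 12.25 + 25.25 + 45.25 + 73.75] = 161.25.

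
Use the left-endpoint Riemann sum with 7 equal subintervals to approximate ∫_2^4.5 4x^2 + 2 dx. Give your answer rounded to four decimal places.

Δx = (4.5 − 2)/7 = 5/14.
Left endpoints: 2, 33/14, 19/7, 43/14, 24/7, 53/14, 29/7.
f(2) = 18, f(33/14) = 1187/49, f(19/7) = 1542/49, f(43/14) = 1947/49, f(24/7) = 2402/49, f(53/14) = 2907/49, f(29/7) = 3462/49.
Sum = Δx · [f(2) + f(33/14) + f(19/7) + ...].
Sum ≈ 104.4388.

104.4388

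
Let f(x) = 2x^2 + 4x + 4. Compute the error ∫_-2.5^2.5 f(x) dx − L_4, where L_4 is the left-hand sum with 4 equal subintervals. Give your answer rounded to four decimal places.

9.8958

Exact integral: ∫_-2.5^2.5 f(x) dx ≈ 40.833333.
L_4 = 30.9375.
Error ≈ 40.833333 − 30.9375 ≈ 9.8958.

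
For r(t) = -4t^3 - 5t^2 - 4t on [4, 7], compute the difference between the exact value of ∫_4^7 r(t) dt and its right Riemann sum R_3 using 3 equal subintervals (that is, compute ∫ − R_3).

682

Exact integral: ∫_4^7 r(t) dt = -2676.
R_3 = -3358.
Error = -2676 − (-3358) = 682.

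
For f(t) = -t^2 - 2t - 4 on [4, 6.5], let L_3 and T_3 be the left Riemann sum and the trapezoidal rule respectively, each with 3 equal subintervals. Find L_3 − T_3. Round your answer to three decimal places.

13.021

L_3 ≈ -93.72685.
T_3 ≈ -106.74769.
L_3 − T_3 ≈ 13.021.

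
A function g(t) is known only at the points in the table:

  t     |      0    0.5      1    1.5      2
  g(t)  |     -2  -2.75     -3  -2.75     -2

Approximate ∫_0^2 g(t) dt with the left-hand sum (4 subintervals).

Δt = 0.5.
Sum = 0.5·[(-2) + (-2.75) + (-3) + (-2.75)] = -5.25.

-5.25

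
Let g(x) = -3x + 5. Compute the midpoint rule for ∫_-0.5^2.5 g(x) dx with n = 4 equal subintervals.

Δx = (2.5 − (-0.5))/4 = 0.75.
Midpoints: -0.125, 0.625, 1.375, 2.125.
g(-0.125) = 5.375, g(0.625) = 3.125, g(1.375) = 0.875, g(2.125) = -1.375.
Sum = Δx · [g(-0.125) + g(0.625) + g(1.375) + g(2.125)].
Sum = 6.

6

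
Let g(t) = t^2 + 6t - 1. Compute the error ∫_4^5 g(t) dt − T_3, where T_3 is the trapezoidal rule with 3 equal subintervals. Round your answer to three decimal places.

-0.019

Exact integral: ∫_4^5 g(t) dt ≈ 46.33333.
T_3 ≈ 46.35185.
Error ≈ 46.33333 − 46.35185 ≈ -0.019.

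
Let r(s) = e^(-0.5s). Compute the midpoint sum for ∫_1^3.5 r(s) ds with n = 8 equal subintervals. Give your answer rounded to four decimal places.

0.8646

Δs = (3.5 − 1)/8 = 0.3125.
Midpoints: 1.15625, 1.46875, 1.78125, 2.09375, 2.40625, 2.71875, 3.03125, 3.34375.
r(1.15625) ≈ 0.5609, r(1.46875) ≈ 0.4798, r(1.78125) ≈ 0.4104, r(2.09375) ≈ 0.3510, r(2.40625) ≈ 0.3003, r(2.71875) ≈ 0.2568, r(3.03125) ≈ 0.2197, r(3.34375) ≈ 0.1879.
Sum = Δs · [r(1.15625) + r(1.46875) + r(1.78125) + ...].
Sum ≈ 0.8646.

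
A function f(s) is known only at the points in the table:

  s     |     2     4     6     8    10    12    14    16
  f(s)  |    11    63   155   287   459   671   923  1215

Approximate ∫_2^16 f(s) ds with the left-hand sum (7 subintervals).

5138

Δs = 2.
Sum = 2·[11 + 63 + 155 + 287 + 459 + 671 + 923] = 5138.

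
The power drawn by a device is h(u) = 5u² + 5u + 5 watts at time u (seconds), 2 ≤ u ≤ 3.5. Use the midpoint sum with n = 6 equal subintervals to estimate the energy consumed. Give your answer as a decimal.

Δu = (3.5 − 2)/6 = 0.25.
Midpoints: 2.125, 2.375, 2.625, 2.875, 3.125, 3.375.
h(2.125) = 38.203125, h(2.375) = 45.078125, h(2.625) = 52.578125, h(2.875) = 60.703125, h(3.125) = 69.453125, h(3.375) = 78.828125.
Sum = Δu · [h(2.125) + h(2.375) + h(2.625) + ...].
Sum = 86.2109375.

86.2109375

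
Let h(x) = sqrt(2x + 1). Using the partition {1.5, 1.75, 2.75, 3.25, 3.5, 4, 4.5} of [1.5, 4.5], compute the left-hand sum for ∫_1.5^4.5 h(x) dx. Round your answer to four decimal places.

Subinterval widths: 0.25, 1, 0.5, 0.25, 0.5, 0.5.
Left endpoints: 1.5, 1.75, 2.75, 3.25, 3.5, 4.
h(1.5) ≈ 2.0000, h(1.75) ≈ 2.1213, h(2.75) ≈ 2.5495, h(3.25) ≈ 2.7386, h(3.5) ≈ 2.8284, h(4) ≈ 3.0000.
Sum = Σ Δx_i · h(x_i).
Sum ≈ 7.4949.

7.4949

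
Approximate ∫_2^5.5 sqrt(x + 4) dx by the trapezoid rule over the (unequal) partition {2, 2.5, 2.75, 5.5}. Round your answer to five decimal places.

Subinterval widths: 0.5, 0.25, 2.75.
f(2) ≈ 2.44949, f(2.5) ≈ 2.54951, f(2.75) ≈ 2.59808, f(5.5) ≈ 3.08221.
On each subinterval the trapezoid contributes (Δx_i/2)·[f(x_{i-1}) + f(x_i)].
Sum ≈ 9.70359.

9.70359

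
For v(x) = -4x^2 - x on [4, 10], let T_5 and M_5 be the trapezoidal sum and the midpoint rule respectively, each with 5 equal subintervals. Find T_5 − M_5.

T_5 = -1295.76.
M_5 = -1287.12.
T_5 − M_5 = -8.64.

-8.64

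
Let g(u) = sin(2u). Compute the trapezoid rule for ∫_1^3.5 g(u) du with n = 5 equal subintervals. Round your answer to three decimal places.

Δu = (3.5 − 1)/5 = 0.5.
g(1) ≈ 0.909, g(1.5) ≈ 0.141, g(2) ≈ -0.757, g(2.5) ≈ -0.959, g(3) ≈ -0.279, g(3.5) ≈ 0.657.
T_5 = (Δu/2)·[g(u_0) + 2g(u_1) + ... + 2g(u_{4}) + g(u_5)].
Sum ≈ -0.535.

-0.535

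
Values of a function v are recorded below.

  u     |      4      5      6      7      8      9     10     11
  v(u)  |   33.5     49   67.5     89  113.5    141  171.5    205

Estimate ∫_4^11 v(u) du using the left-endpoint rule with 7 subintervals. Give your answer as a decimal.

Δu = 1.
Sum = 1·[33.5 + 49 + 67.5 + 89 + 113.5 + 141 + 171.5] = 665.

665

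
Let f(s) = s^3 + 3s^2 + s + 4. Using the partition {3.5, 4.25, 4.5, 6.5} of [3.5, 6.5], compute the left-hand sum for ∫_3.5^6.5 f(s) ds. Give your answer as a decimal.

Subinterval widths: 0.75, 0.25, 2.
Left endpoints: 3.5, 4.25, 4.5.
f(3.5) = 87.125, f(4.25) = 139.203125, f(4.5) = 160.375.
Sum = Σ Δs_i · f(s_i).
Sum = 420.89453125.

420.89453125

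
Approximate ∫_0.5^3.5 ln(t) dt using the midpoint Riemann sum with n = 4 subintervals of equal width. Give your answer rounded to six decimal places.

1.767306

Δt = (3.5 − 0.5)/4 = 0.75.
Midpoints: 0.875, 1.625, 2.375, 3.125.
f(0.875) ≈ -0.133531, f(1.625) ≈ 0.485508, f(2.375) ≈ 0.864997, f(3.125) ≈ 1.139434.
Sum = Δt · [f(0.875) + f(1.625) + f(2.375) + f(3.125)].
Sum ≈ 1.767306.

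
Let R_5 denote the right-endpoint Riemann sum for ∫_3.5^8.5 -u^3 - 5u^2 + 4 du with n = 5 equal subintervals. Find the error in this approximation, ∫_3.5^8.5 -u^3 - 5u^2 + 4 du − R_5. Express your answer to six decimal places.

Exact integral: ∫_3.5^8.5 f(u) du ≈ -2199.58333333.
R_5 = -2654.375.
Error ≈ -2199.58333333 − (-2654.375) ≈ 454.791667.

454.791667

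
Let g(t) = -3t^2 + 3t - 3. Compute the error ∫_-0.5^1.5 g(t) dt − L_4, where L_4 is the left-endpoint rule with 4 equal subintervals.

0.25

Exact integral: ∫_-0.5^1.5 g(t) dt = -6.5.
L_4 = -6.75.
Error = -6.5 − (-6.75) = 0.25.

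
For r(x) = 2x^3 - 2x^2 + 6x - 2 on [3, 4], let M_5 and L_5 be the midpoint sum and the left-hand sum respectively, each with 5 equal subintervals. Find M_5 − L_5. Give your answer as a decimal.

6.41

M_5 = 81.77.
L_5 = 75.36.
M_5 − L_5 = 6.41.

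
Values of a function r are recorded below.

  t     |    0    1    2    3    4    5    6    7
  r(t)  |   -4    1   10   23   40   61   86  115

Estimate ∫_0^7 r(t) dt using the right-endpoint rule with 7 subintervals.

336

Δt = 1.
Sum = 1·[1 + 10 + 23 + 40 + 61 + 86 + 115] = 336.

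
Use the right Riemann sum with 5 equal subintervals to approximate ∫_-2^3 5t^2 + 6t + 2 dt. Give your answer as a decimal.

115

Δt = (3 − (-2))/5 = 1.
Right endpoints: -1, 0, 1, 2, 3.
f(-1) = 1, f(0) = 2, f(1) = 13, f(2) = 34, f(3) = 65.
Sum = Δt · [f(-1) + f(0) + f(1) + f(2) + f(3)].
Sum = 115.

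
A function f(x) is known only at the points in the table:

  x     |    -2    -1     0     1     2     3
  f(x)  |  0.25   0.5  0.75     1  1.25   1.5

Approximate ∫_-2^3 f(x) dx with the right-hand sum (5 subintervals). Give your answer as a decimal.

Δx = 1.
Sum = 1·[0.5 + 0.75 + 1 + 1.25 + 1.5] = 5.

5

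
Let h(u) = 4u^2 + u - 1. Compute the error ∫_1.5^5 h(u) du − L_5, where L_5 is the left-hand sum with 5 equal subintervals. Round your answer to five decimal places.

Exact integral: ∫_1.5^5 h(u) du ≈ 170.0416667.
L_5 = 138.11.
Error ≈ 170.0416667 − 138.11 ≈ 31.93167.

31.93167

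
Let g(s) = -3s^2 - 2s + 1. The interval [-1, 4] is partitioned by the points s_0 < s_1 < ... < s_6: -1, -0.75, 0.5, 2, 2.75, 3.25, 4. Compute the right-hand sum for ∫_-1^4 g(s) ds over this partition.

Subinterval widths: 0.25, 1.25, 1.5, 0.75, 0.5, 0.75.
Right endpoints: -0.75, 0.5, 2, 2.75, 3.25, 4.
g(-0.75) = 0.8125, g(0.5) = -0.75, g(2) = -15, g(2.75) = -27.1875, g(3.25) = -37.1875, g(4) = -55.
Sum = Σ Δs_i · g(s_i).
Sum = -103.46875.

-103.46875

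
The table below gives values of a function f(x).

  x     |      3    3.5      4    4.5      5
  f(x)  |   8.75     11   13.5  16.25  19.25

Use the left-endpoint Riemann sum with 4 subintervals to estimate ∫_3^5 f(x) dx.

24.75

Δx = 0.5.
Sum = 0.5·[8.75 + 11 + 13.5 + 16.25] = 24.75.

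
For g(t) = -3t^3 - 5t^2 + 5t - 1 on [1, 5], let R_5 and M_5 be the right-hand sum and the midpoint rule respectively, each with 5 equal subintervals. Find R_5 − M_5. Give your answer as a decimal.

R_5 = -821.12.
M_5 = -611.84.
R_5 − M_5 = -209.28.

-209.28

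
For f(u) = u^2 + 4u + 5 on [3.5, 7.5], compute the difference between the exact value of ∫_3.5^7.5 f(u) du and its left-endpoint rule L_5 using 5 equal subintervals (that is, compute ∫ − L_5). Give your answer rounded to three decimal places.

23.573

Exact integral: ∫_3.5^7.5 f(u) du ≈ 234.33333.
L_5 = 210.76.
Error ≈ 234.33333 − 210.76 ≈ 23.573.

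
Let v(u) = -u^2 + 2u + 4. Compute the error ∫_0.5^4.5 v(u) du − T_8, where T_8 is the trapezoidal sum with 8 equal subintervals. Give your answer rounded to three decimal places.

0.167

Exact integral: ∫_0.5^4.5 v(u) du ≈ 5.66667.
T_8 = 5.5.
Error ≈ 5.66667 − 5.5 ≈ 0.167.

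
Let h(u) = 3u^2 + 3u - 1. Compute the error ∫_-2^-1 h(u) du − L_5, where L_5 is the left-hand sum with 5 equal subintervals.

Exact integral: ∫_-2^-1 h(u) du = 1.5.
L_5 = 2.12.
Error = 1.5 − 2.12 = -0.62.

-0.62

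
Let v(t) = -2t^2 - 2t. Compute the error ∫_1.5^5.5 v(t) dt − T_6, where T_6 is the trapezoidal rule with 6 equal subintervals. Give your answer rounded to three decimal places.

0.593

Exact integral: ∫_1.5^5.5 v(t) dt ≈ -136.66667.
T_6 ≈ -137.25926.
Error ≈ -136.66667 − (-137.25926) ≈ 0.593.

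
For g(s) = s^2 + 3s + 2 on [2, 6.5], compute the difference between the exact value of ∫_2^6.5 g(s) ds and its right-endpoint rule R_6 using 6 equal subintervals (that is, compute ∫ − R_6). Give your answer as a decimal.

Exact integral: ∫_2^6.5 g(s) ds = 155.25.
R_6 = 175.078125.
Error = 155.25 − 175.078125 = -19.828125.

-19.828125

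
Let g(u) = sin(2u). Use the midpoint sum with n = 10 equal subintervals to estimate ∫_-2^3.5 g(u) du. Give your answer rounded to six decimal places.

Δu = (3.5 − (-2))/10 = 0.55.
Midpoints: -1.725, -1.175, -0.625, -0.075, 0.475, 1.025, 1.575, 2.125, 2.675, 3.225.
g(-1.725) ≈ 0.303542, g(-1.175) ≈ -0.711473, g(-0.625) ≈ -0.948985, g(-0.075) ≈ -0.149438, g(0.475) ≈ 0.813416, g(1.025) ≈ 0.887362, g(1.575) ≈ -0.008407, g(2.125) ≈ -0.894989, g(2.675) ≈ -0.803520, g(3.225) ≈ 0.166042.
Sum = Δu · [g(-1.725) + g(-1.175) + g(-0.625) + ...].
Sum ≈ -0.740548.

-0.740548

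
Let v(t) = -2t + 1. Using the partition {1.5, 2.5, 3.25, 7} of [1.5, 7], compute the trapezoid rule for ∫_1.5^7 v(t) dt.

-41.25

Subinterval widths: 1, 0.75, 3.75.
v(1.5) = -2, v(2.5) = -4, v(3.25) = -5.5, v(7) = -13.
On each subinterval the trapezoid contributes (Δt_i/2)·[v(t_{i-1}) + v(t_i)].
Sum = -41.25.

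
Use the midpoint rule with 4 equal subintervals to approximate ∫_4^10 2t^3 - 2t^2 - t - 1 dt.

Δt = (10 − 4)/4 = 1.5.
Midpoints: 4.75, 6.25, 7.75, 9.25.
f(4.75) = 163.46875, f(6.25) = 402.90625, f(7.75) = 802.09375, f(9.25) = 1401.53125.
Sum = Δt · [f(4.75) + f(6.25) + f(7.75) + f(9.25)].
Sum = 4155.

4155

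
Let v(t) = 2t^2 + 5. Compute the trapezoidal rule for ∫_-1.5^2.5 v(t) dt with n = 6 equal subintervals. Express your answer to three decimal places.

33.259

Δt = (2.5 − (-1.5))/6 = 2/3.
v(-1.5) = 9.5, v(-5/6) = 115/18, v(-1/6) = 91/18, v(0.5) = 5.5, v(7/6) = 139/18, v(11/6) = 211/18, v(2.5) = 17.5.
T_6 = (Δt/2)·[v(t_0) + 2v(t_1) + ... + 2v(t_{5}) + v(t_6)].
Sum ≈ 33.259.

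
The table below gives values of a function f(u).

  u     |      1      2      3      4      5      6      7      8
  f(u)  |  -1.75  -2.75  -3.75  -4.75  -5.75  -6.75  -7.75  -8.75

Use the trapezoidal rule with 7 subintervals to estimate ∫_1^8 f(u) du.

Δu = 1.
T_7 = (1/2)·[(-1.75) + 2·(-2.75) + 2·(-3.75) + 2·(-4.75) + 2·(-5.75) + 2·(-6.75) + 2·(-7.75) + (-8.75)] = -36.75.

-36.75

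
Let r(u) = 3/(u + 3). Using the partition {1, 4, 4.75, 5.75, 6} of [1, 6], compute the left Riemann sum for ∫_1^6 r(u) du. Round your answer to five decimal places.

3.04424

Subinterval widths: 3, 0.75, 1, 0.25.
Left endpoints: 1, 4, 4.75, 5.75.
r(1) = 0.75, r(4) = 3/7, r(4.75) = 12/31, r(5.75) = 12/35.
Sum = Σ Δu_i · r(u_i).
Sum ≈ 3.04424.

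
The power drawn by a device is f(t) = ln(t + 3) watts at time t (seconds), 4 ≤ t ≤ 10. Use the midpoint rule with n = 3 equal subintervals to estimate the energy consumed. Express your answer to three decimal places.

13.734

Δt = (10 − 4)/3 = 2.
Midpoints: 5, 7, 9.
f(5) ≈ 2.079, f(7) ≈ 2.303, f(9) ≈ 2.485.
Sum = Δt · [f(5) + f(7) + f(9)].
Sum ≈ 13.734.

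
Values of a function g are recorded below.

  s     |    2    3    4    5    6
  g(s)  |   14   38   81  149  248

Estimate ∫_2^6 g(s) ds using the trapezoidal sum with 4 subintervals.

399

Δs = 1.
T_4 = (1/2)·[14 + 2·38 + 2·81 + 2·149 + 248] = 399.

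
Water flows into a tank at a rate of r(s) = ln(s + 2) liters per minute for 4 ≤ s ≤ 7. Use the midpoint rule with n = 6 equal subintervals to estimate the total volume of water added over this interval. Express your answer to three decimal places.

Δs = (7 − 4)/6 = 0.5.
Midpoints: 4.25, 4.75, 5.25, 5.75, 6.25, 6.75.
r(4.25) ≈ 1.833, r(4.75) ≈ 1.910, r(5.25) ≈ 1.981, r(5.75) ≈ 2.048, r(6.25) ≈ 2.110, r(6.75) ≈ 2.169.
Sum = Δs · [r(4.25) + r(4.75) + r(5.25) + ...].
Sum ≈ 6.025.

6.025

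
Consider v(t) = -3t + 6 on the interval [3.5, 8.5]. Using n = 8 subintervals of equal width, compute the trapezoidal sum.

-60

Δt = (8.5 − 3.5)/8 = 0.625.
v(3.5) = -4.5, v(4.125) = -6.375, v(4.75) = -8.25, v(5.375) = -10.125, v(6) = -12, v(6.625) = -13.875, v(7.25) = -15.75, v(7.875) = -17.625, v(8.5) = -19.5.
T_8 = (Δt/2)·[v(t_0) + 2v(t_1) + ... + 2v(t_{7}) + v(t_8)].
Sum = -60.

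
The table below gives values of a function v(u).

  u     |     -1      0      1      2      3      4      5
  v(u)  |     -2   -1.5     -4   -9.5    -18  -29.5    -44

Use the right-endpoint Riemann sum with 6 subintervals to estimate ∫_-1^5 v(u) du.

-106.5

Δu = 1.
Sum = 1·[(-1.5) + (-4) + (-9.5) + (-18) + (-29.5) + (-44)] = -106.5.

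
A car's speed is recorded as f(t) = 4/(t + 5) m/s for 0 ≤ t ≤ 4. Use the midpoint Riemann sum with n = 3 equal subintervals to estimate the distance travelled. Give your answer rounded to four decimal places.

Δt = (4 − 0)/3 = 4/3.
Midpoints: 2/3, 2, 10/3.
f(2/3) = 12/17, f(2) = 4/7, f(10/3) = 0.48.
Sum = Δt · [f(2/3) + f(2) + f(10/3)].
Sum ≈ 2.3431.

2.3431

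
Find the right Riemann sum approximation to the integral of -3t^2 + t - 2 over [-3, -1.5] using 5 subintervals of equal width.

Δt = (-1.5 − (-3))/5 = 0.3.
Right endpoints: -2.7, -2.4, -2.1, -1.8, -1.5.
f(-2.7) = -26.57, f(-2.4) = -21.68, f(-2.1) = -17.33, f(-1.8) = -13.52, f(-1.5) = -10.25.
Sum = Δt · [f(-2.7) + f(-2.4) + f(-2.1) + f(-1.8) + f(-1.5)].
Sum = -26.805.

-26.805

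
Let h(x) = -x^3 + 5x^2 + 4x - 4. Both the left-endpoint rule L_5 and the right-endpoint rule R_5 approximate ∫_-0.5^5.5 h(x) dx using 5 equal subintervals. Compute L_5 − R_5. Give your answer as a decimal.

-9

L_5 = 76.65.
R_5 = 85.65.
L_5 − R_5 = -9.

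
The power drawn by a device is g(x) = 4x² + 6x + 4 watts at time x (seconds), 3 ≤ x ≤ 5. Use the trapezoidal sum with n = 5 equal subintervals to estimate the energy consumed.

186.88

Δx = (5 − 3)/5 = 0.4.
g(3) = 58, g(3.4) = 70.64, g(3.8) = 84.56, g(4.2) = 99.76, g(4.6) = 116.24, g(5) = 134.
T_5 = (Δx/2)·[g(x_0) + 2g(x_1) + ... + 2g(x_{4}) + g(x_5)].
Sum = 186.88.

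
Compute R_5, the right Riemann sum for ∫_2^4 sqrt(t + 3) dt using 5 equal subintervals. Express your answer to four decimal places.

4.9748

Δt = (4 − 2)/5 = 0.4.
Right endpoints: 2.4, 2.8, 3.2, 3.6, 4.
f(2.4) ≈ 2.3238, f(2.8) ≈ 2.4083, f(3.2) ≈ 2.4900, f(3.6) ≈ 2.5690, f(4) ≈ 2.6458.
Sum = Δt · [f(2.4) + f(2.8) + f(3.2) + f(3.6) + f(4)].
Sum ≈ 4.9748.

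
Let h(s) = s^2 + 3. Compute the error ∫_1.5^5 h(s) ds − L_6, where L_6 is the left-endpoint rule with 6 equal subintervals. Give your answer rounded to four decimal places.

6.4369

Exact integral: ∫_1.5^5 h(s) ds ≈ 51.041667.
L_6 ≈ 44.604745.
Error ≈ 51.041667 − 44.604745 ≈ 6.4369.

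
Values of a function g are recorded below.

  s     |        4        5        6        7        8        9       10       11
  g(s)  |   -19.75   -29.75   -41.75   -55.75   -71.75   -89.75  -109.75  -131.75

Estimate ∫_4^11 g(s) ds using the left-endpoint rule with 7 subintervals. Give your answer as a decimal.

Δs = 1.
Sum = 1·[(-19.75) + (-29.75) + (-41.75) + (-55.75) + (-71.75) + (-89.75) + (-109.75)] = -418.25.

-418.25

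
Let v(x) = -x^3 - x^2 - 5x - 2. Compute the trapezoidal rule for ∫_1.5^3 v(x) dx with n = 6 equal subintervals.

Δx = (3 − 1.5)/6 = 0.25.
v(1.5) = -15.125, v(1.75) = -19.171875, v(2) = -24, v(2.25) = -29.703125, v(2.5) = -36.375, v(2.75) = -44.109375, v(3) = -53.
T_6 = (Δx/2)·[v(x_0) + 2v(x_1) + ... + 2v(x_{5}) + v(x_6)].
Sum = -46.85546875.

-46.85546875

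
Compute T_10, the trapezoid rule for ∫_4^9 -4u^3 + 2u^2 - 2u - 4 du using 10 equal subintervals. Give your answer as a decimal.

Δu = (9 − 4)/10 = 0.5.
f(4) = -236, f(4.5) = -337, f(5) = -464, f(5.5) = -620, f(6) = -808, f(6.5) = -1031, f(7) = -1292, f(7.5) = -1594, f(8) = -1940, f(8.5) = -2333, f(9) = -2776.
T_10 = (Δu/2)·[f(u_0) + 2f(u_1) + ... + 2f(u_{9}) + f(u_10)].
Sum = -5962.5.

-5962.5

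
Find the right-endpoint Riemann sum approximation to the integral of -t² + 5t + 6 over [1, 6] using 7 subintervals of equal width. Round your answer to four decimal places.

41.8367

Δt = (6 − 1)/7 = 5/7.
Right endpoints: 12/7, 17/7, 22/7, 27/7, 32/7, 37/7, 6.
f(12/7) = 570/49, f(17/7) = 600/49, f(22/7) = 580/49, f(27/7) = 510/49, f(32/7) = 390/49, f(37/7) = 220/49, f(6) = 0.
Sum = Δt · [f(12/7) + f(17/7) + f(22/7) + ...].
Sum ≈ 41.8367.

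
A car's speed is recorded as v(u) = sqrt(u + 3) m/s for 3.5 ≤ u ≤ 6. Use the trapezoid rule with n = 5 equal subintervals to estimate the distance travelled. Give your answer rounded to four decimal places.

6.9515

Δu = (6 − 3.5)/5 = 0.5.
v(3.5) ≈ 2.5495, v(4) ≈ 2.6458, v(4.5) ≈ 2.7386, v(5) ≈ 2.8284, v(5.5) ≈ 2.9155, v(6) ≈ 3.0000.
T_5 = (Δu/2)·[v(u_0) + 2v(u_1) + ... + 2v(u_{4}) + v(u_5)].
Sum ≈ 6.9515.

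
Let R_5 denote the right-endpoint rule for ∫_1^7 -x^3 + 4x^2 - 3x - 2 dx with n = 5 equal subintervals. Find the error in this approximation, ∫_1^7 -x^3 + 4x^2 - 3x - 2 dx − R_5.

Exact integral: ∫_1^7 f(x) dx = -228.
R_5 = -340.32.
Error = -228 − (-340.32) = 112.32.

112.32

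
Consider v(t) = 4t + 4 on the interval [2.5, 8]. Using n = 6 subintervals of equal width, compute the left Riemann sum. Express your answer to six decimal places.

Δt = (8 − 2.5)/6 = 11/12.
Left endpoints: 2.5, 41/12, 13/3, 5.25, 37/6, 85/12.
v(2.5) = 14, v(41/12) = 53/3, v(13/3) = 64/3, v(5.25) = 25, v(37/6) = 86/3, v(85/12) = 97/3.
Sum = Δt · [v(2.5) + v(41/12) + v(13/3) + ...].
Sum ≈ 127.416667.

127.416667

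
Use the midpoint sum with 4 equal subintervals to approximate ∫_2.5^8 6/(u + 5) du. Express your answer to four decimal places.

3.2947

Δu = (8 − 2.5)/4 = 1.375.
Midpoints: 3.1875, 4.5625, 5.9375, 7.3125.
f(3.1875) = 96/131, f(4.5625) = 32/51, f(5.9375) = 96/175, f(7.3125) = 96/197.
Sum = Δu · [f(3.1875) + f(4.5625) + f(5.9375) + f(7.3125)].
Sum ≈ 3.2947.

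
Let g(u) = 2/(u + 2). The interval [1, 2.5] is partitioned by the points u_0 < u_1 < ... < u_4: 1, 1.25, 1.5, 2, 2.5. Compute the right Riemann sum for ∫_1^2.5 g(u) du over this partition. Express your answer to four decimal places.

0.7689

Subinterval widths: 0.25, 0.25, 0.5, 0.5.
Right endpoints: 1.25, 1.5, 2, 2.5.
g(1.25) = 8/13, g(1.5) = 4/7, g(2) = 0.5, g(2.5) = 4/9.
Sum = Σ Δu_i · g(u_i).
Sum ≈ 0.7689.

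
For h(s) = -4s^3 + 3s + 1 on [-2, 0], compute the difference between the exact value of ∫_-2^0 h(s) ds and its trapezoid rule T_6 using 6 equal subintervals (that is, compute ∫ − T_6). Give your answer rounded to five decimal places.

Exact integral: ∫_-2^0 h(s) ds = 12.
T_6 ≈ 12.4444444.
Error ≈ 12 − 12.4444444 ≈ -0.44444.

-0.44444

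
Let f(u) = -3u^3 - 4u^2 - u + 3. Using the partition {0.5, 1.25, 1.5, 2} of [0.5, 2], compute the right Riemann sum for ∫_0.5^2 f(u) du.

Subinterval widths: 0.75, 0.25, 0.5.
Right endpoints: 1.25, 1.5, 2.
f(1.25) = -10.359375, f(1.5) = -17.625, f(2) = -39.
Sum = Σ Δu_i · f(u_i).
Sum = -31.67578125.

-31.67578125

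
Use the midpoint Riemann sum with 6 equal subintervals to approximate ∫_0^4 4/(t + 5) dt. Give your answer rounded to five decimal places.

Δt = (4 − 0)/6 = 2/3.
Midpoints: 1/3, 1, 5/3, 7/3, 3, 11/3.
f(1/3) = 0.75, f(1) = 2/3, f(5/3) = 0.6, f(7/3) = 6/11, f(3) = 0.5, f(11/3) = 6/13.
Sum = Δt · [f(1/3) + f(1) + f(5/3) + ...].
Sum ≈ 2.34911.

2.34911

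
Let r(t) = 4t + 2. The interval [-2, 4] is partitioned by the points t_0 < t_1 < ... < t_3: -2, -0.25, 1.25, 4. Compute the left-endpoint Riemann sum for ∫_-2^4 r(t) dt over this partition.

10.25

Subinterval widths: 1.75, 1.5, 2.75.
Left endpoints: -2, -0.25, 1.25.
r(-2) = -6, r(-0.25) = 1, r(1.25) = 7.
Sum = Σ Δt_i · r(t_i).
Sum = 10.25.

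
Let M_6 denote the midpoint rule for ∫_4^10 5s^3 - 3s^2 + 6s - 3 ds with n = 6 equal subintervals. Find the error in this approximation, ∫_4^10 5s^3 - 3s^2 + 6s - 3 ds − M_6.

Exact integral: ∫_4^10 f(s) ds = 11478.
M_6 = 11427.
Error = 11478 − 11427 = 51.

51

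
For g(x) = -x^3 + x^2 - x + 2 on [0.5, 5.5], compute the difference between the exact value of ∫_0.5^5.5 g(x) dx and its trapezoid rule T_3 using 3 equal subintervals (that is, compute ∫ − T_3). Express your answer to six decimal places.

18.518519

Exact integral: ∫_0.5^5.5 g(x) dx ≈ -178.33333333.
T_3 ≈ -196.85185185.
Error ≈ -178.33333333 − (-196.85185185) ≈ 18.518519.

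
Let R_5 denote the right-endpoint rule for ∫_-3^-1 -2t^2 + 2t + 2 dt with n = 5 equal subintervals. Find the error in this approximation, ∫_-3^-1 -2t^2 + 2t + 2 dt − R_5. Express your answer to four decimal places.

Exact integral: ∫_-3^-1 f(t) dt ≈ -21.333333.
R_5 = -17.44.
Error ≈ -21.333333 − (-17.44) ≈ -3.8933.

-3.8933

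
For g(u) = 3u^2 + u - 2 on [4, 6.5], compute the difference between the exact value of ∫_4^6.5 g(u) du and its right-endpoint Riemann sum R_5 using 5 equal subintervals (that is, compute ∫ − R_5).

Exact integral: ∫_4^6.5 g(u) du = 218.75.
R_5 = 239.375.
Error = 218.75 − 239.375 = -20.625.

-20.625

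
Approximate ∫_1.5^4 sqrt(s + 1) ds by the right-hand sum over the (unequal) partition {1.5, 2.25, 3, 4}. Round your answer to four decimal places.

Subinterval widths: 0.75, 0.75, 1.
Right endpoints: 2.25, 3, 4.
f(2.25) ≈ 1.8028, f(3) ≈ 2.0000, f(4) ≈ 2.2361.
Sum = Σ Δs_i · f(s_i).
Sum ≈ 5.0881.

5.0881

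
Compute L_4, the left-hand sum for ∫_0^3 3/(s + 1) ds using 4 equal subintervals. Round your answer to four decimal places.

5.1280

Δs = (3 − 0)/4 = 0.75.
Left endpoints: 0, 0.75, 1.5, 2.25.
f(0) = 3, f(0.75) = 12/7, f(1.5) = 1.2, f(2.25) = 12/13.
Sum = Δs · [f(0) + f(0.75) + f(1.5) + f(2.25)].
Sum ≈ 5.1280.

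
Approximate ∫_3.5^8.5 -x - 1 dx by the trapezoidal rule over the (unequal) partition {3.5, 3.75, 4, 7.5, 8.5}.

Subinterval widths: 0.25, 0.25, 3.5, 1.
f(3.5) = -4.5, f(3.75) = -4.75, f(4) = -5, f(7.5) = -8.5, f(8.5) = -9.5.
On each subinterval the trapezoid contributes (Δx_i/2)·[f(x_{i-1}) + f(x_i)].
Sum = -35.

-35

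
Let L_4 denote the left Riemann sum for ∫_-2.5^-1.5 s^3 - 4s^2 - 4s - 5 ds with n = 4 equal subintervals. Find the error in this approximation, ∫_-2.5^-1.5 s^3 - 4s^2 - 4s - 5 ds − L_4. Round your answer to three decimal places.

Exact integral: ∫_-2.5^-1.5 f(s) ds ≈ -21.83333.
L_4 = -24.96875.
Error ≈ -21.83333 − (-24.96875) ≈ 3.135.

3.135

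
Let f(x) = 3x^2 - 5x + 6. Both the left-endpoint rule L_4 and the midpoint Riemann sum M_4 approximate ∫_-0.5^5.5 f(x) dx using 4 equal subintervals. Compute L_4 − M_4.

-34.875

L_4 = 89.25.
M_4 = 124.125.
L_4 − M_4 = -34.875.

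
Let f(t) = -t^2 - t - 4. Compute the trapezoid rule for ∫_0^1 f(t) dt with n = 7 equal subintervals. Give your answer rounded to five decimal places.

Δt = (1 − 0)/7 = 1/7.
f(0) = -4, f(1/7) = -204/49, f(2/7) = -214/49, f(3/7) = -226/49, f(4/7) = -240/49, f(5/7) = -256/49, f(6/7) = -274/49, f(1) = -6.
T_7 = (Δt/2)·[f(t_0) + 2f(t_1) + ... + 2f(t_{6}) + f(t_7)].
Sum ≈ -4.83673.

-4.83673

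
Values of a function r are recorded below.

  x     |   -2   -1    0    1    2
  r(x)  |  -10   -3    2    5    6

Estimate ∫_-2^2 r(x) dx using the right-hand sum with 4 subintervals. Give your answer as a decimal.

10

Δx = 1.
Sum = 1·[(-3) + 2 + 5 + 6] = 10.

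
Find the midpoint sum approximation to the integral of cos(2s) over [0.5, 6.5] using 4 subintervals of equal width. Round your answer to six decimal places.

-0.316771

Δs = (6.5 − 0.5)/4 = 1.5.
Midpoints: 1.25, 2.75, 4.25, 5.75.
f(1.25) ≈ -0.801144, f(2.75) ≈ 0.708670, f(4.25) ≈ -0.602012, f(5.75) ≈ 0.483305.
Sum = Δs · [f(1.25) + f(2.75) + f(4.25) + f(5.75)].
Sum ≈ -0.316771.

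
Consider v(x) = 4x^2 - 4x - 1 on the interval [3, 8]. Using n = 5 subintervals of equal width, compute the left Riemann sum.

Δx = (8 − 3)/5 = 1.
Left endpoints: 3, 4, 5, 6, 7.
v(3) = 23, v(4) = 47, v(5) = 79, v(6) = 119, v(7) = 167.
Sum = Δx · [v(3) + v(4) + v(5) + v(6) + v(7)].
Sum = 435.

435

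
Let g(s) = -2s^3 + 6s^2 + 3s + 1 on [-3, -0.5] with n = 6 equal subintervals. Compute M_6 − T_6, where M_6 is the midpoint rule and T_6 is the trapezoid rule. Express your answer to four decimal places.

-1.7904

M_6 ≈ 82.996962.
T_6 ≈ 84.787326.
M_6 − T_6 ≈ -1.7904.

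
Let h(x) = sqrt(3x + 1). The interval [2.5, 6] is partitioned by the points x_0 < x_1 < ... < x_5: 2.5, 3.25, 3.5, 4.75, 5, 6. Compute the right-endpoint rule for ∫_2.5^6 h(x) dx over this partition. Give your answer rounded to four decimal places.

13.5471

Subinterval widths: 0.75, 0.25, 1.25, 0.25, 1.
Right endpoints: 3.25, 3.5, 4.75, 5, 6.
h(3.25) ≈ 3.2787, h(3.5) ≈ 3.3912, h(4.75) ≈ 3.9051, h(5) ≈ 4.0000, h(6) ≈ 4.3589.
Sum = Σ Δx_i · h(x_i).
Sum ≈ 13.5471.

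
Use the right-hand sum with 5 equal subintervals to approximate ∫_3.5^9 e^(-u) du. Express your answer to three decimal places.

Δu = (9 − 3.5)/5 = 1.1.
Right endpoints: 4.6, 5.7, 6.8, 7.9, 9.
f(4.6) ≈ 0.010, f(5.7) ≈ 0.003, f(6.8) ≈ 0.001, f(7.9) ≈ 0.000, f(9) ≈ 0.000.
Sum = Δu · [f(4.6) + f(5.7) + f(6.8) + f(7.9) + f(9)].
Sum ≈ 0.017.

0.017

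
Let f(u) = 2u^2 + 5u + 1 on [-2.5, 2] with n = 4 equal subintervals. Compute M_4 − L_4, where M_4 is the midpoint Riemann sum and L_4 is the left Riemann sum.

7.27734375

M_4 = 13.67578125.
L_4 = 6.3984375.
M_4 − L_4 = 7.27734375.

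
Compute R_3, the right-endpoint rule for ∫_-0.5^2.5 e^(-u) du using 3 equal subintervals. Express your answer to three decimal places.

Δu = (2.5 − (-0.5))/3 = 1.
Right endpoints: 0.5, 1.5, 2.5.
f(0.5) ≈ 0.607, f(1.5) ≈ 0.223, f(2.5) ≈ 0.082.
Sum = Δu · [f(0.5) + f(1.5) + f(2.5)].
Sum ≈ 0.912.

0.912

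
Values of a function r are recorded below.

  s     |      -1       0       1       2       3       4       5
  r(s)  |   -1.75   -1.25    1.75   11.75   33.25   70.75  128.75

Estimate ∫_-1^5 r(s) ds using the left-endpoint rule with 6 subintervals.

Δs = 1.
Sum = 1·[(-1.75) + (-1.25) + 1.75 + 11.75 + 33.25 + 70.75] = 114.5.

114.5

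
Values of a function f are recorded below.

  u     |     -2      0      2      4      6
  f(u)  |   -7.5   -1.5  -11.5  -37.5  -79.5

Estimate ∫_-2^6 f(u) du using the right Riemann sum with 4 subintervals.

Δu = 2.
Sum = 2·[(-1.5) + (-11.5) + (-37.5) + (-79.5)] = -260.

-260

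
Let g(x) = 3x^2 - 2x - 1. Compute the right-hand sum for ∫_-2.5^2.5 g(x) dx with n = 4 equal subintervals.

23.90625

Δx = (2.5 − (-2.5))/4 = 1.25.
Right endpoints: -1.25, 0, 1.25, 2.5.
g(-1.25) = 6.1875, g(0) = -1, g(1.25) = 1.1875, g(2.5) = 12.75.
Sum = Δx · [g(-1.25) + g(0) + g(1.25) + g(2.5)].
Sum = 23.90625.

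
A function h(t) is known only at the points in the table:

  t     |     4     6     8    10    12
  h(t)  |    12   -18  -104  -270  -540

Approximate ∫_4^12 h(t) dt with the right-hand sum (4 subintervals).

-1864

Δt = 2.
Sum = 2·[(-18) + (-104) + (-270) + (-540)] = -1864.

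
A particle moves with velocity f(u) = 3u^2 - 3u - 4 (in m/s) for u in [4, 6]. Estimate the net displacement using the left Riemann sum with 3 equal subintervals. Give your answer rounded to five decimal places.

96.44444

Δu = (6 − 4)/3 = 2/3.
Left endpoints: 4, 14/3, 16/3.
f(4) = 32, f(14/3) = 142/3, f(16/3) = 196/3.
Sum = Δu · [f(4) + f(14/3) + f(16/3)].
Sum ≈ 96.44444.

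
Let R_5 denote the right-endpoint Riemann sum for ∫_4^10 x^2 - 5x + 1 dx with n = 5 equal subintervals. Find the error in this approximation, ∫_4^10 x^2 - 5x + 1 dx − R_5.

Exact integral: ∫_4^10 f(x) dx = 108.
R_5 = 141.84.
Error = 108 − 141.84 = -33.84.

-33.84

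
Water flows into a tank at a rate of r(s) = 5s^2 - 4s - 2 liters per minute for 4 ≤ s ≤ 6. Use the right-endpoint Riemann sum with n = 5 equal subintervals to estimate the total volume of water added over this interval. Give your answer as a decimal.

228

Δs = (6 − 4)/5 = 0.4.
Right endpoints: 4.4, 4.8, 5.2, 5.6, 6.
r(4.4) = 77.2, r(4.8) = 94, r(5.2) = 112.4, r(5.6) = 132.4, r(6) = 154.
Sum = Δs · [r(4.4) + r(4.8) + r(5.2) + r(5.6) + r(6)].
Sum = 228.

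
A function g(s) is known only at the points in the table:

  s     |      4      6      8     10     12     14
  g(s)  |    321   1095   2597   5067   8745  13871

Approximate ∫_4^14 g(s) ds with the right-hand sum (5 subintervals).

62750

Δs = 2.
Sum = 2·[1095 + 2597 + 5067 + 8745 + 13871] = 62750.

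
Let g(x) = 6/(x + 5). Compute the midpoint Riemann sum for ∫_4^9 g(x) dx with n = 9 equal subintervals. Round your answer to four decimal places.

2.6504

Δx = (9 − 4)/9 = 5/9.
Midpoints: 77/18, 29/6, 97/18, 107/18, 6.5, 127/18, 137/18, 49/6, 157/18.
g(77/18) = 108/167, g(29/6) = 36/59, g(97/18) = 108/187, g(107/18) = 108/197, g(6.5) = 12/23, g(127/18) = 108/217, g(137/18) = 108/227, g(49/6) = 36/79, g(157/18) = 108/247.
Sum = Δx · [g(77/18) + g(29/6) + g(97/18) + ...].
Sum ≈ 2.6504.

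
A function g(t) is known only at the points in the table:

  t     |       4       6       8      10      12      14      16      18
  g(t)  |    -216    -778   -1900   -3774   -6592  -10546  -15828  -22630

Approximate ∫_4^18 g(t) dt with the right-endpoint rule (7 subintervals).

Δt = 2.
Sum = 2·[(-778) + (-1900) + (-3774) + (-6592) + (-10546) + (-15828) + (-22630)] = -124096.

-124096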